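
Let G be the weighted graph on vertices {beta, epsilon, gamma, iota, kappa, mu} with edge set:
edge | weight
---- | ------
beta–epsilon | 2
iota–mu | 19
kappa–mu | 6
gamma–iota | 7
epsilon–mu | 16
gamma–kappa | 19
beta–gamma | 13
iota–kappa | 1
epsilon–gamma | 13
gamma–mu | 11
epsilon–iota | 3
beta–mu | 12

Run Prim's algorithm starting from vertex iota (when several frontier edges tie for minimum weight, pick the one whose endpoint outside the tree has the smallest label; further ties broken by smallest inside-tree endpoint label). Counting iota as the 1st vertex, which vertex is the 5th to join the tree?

mu

Prim, starting at iota.
Step 1: cheapest edge leaving the tree is iota–kappa (1); add kappa.
Step 2: cheapest edge leaving the tree is epsilon–iota (3); add epsilon.
Step 3: cheapest edge leaving the tree is beta–epsilon (2); add beta.
Step 4: cheapest edge leaving the tree is kappa–mu (6); add mu.
Step 5: cheapest edge leaving the tree is gamma–iota (7); add gamma.
Vertex order: iota, kappa, epsilon, beta, mu, gamma. The 5th vertex is mu.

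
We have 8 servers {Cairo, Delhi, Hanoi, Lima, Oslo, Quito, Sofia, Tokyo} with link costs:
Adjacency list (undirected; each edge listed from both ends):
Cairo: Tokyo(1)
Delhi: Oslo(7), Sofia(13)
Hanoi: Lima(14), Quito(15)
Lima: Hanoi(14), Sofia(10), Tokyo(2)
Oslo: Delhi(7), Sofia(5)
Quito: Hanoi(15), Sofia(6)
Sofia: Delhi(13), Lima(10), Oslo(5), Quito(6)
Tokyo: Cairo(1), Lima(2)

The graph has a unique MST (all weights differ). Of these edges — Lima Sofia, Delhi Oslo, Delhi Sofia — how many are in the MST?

Kruskal: consider edges lightest-first.
Cairo Tokyo (1): add — endpoints in different components.
Lima Tokyo (2): add — endpoints in different components.
Oslo Sofia (5): add — endpoints in different components.
Quito Sofia (6): add — endpoints in different components.
Delhi Oslo (7): add — endpoints in different components.
Lima Sofia (10): add — endpoints in different components.
Delhi Sofia (13): skip — Sofia and Delhi already connected.
Hanoi Lima (14): add — endpoints in different components.
MST edge set: {Cairo Tokyo, Lima Tokyo, Oslo Sofia, Quito Sofia, Delhi Oslo, Lima Sofia, Hanoi Lima}.
Of the listed edges, {Lima Sofia, Delhi Oslo} are in the MST → 2.

2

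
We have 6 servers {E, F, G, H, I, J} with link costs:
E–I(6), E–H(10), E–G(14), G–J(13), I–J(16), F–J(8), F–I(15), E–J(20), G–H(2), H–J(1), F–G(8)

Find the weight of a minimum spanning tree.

27

Sort edges by weight, then run Kruskal:
H–J (1): add. Components now {E} {F} {G} {H,J} {I}
G–H (2): add. Components now {E} {F} {G,H,J} {I}
E–I (6): add. Components now {E,I} {F} {G,H,J}
F–G (8): add. Components now {E,I} {F,G,H,J}
F–J (8): skip — F and J already connected.
E–H (10): add. Components now {E,F,G,H,I,J}
MST edges: H–J, G–H, E–I, F–G, E–H; total weight 1+2+6+8+10 = 27.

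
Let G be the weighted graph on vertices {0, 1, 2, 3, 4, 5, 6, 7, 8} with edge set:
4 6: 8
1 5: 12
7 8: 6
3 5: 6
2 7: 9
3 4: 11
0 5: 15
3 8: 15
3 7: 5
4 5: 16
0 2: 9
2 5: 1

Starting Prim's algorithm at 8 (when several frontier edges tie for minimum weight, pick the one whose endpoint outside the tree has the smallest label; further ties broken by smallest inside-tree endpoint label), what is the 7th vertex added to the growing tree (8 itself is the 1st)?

Prim's algorithm from 8:
Step 1: cheapest edge leaving the tree is 7 8 (6); add 7.
Step 2: cheapest edge leaving the tree is 3 7 (5); add 3.
Step 3: cheapest edge leaving the tree is 3 5 (6); add 5.
Step 4: cheapest edge leaving the tree is 2 5 (1); add 2.
Step 5: cheapest edge leaving the tree is 0 2 (9); add 0.
Step 6: cheapest edge leaving the tree is 3 4 (11); add 4.
Step 7: cheapest edge leaving the tree is 4 6 (8); add 6.
Step 8: cheapest edge leaving the tree is 1 5 (12); add 1.
Vertex order: 8, 7, 3, 5, 2, 0, 4, 6, 1. The 7th vertex is 4.

4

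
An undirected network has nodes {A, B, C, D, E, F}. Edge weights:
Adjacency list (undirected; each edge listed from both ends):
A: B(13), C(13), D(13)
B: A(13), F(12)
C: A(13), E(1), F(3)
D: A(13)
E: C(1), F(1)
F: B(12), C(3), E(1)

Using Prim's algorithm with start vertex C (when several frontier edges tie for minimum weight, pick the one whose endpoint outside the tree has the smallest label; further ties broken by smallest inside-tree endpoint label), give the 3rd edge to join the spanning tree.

Prim, starting at C.
Step 1: frontier [C-E 1, C-F 3, A-C 13] → take C-E (1); add E.
Step 2: frontier [C-F 3, A-C 13, E-F 1] → take E-F (1); add F.
Step 3: frontier [A-C 13, B-F 12] → take B-F (12); add B.
Step 4: frontier [A-B 13, A-C 13] → take A-B (13); add A.
Step 5: frontier [A-D 13] → take A-D (13); add D.
The 3rd edge added is B-F.

B-F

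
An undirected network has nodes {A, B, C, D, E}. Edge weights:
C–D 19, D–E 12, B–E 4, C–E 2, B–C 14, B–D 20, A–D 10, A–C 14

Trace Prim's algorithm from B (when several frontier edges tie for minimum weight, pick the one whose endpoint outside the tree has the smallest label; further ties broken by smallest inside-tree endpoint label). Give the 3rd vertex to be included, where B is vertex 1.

Prim's algorithm from B:
Step 1: frontier [B–E 4, B–C 14, B–D 20] → take B–E (4); add E.
Step 2: frontier [B–C 14, B–D 20, C–E 2, D–E 12] → take C–E (2); add C.
Step 3: frontier [B–D 20, A–C 14, C–D 19, D–E 12] → take D–E (12); add D.
Step 4: frontier [A–C 14, A–D 10] → take A–D (10); add A.
Vertex order: B, E, C, D, A. The 3rd vertex is C.

C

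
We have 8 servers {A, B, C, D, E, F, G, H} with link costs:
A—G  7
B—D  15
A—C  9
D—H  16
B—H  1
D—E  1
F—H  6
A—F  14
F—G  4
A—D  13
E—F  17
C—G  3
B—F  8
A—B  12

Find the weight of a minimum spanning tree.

35

Prim, starting at H.
Step 1: cheapest edge leaving the tree is B—H (1); add B.
Step 2: cheapest edge leaving the tree is F—H (6); add F.
Step 3: cheapest edge leaving the tree is F—G (4); add G.
Step 4: cheapest edge leaving the tree is C—G (3); add C.
Step 5: cheapest edge leaving the tree is A—G (7); add A.
Step 6: cheapest edge leaving the tree is A—D (13); add D.
Step 7: cheapest edge leaving the tree is D—E (1); add E.
MST edges: B—H, F—H, F—G, C—G, A—G, A—D, D—E; total weight 1+6+4+3+7+13+1 = 35.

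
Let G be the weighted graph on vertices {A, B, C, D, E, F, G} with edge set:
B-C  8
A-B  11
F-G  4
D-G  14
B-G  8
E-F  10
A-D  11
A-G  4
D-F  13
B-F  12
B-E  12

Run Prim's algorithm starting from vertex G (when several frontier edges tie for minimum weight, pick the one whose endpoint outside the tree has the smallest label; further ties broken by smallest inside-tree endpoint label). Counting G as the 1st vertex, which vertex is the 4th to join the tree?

B

Grow the tree from G using Prim:
Step 1: cheapest edge leaving the tree is A-G (4); add A.
Step 2: cheapest edge leaving the tree is F-G (4); add F.
Step 3: cheapest edge leaving the tree is B-G (8); add B.
Step 4: cheapest edge leaving the tree is B-C (8); add C.
Step 5: cheapest edge leaving the tree is E-F (10); add E.
Step 6: cheapest edge leaving the tree is A-D (11); add D.
Vertex order: G, A, F, B, C, E, D. The 4th vertex is B.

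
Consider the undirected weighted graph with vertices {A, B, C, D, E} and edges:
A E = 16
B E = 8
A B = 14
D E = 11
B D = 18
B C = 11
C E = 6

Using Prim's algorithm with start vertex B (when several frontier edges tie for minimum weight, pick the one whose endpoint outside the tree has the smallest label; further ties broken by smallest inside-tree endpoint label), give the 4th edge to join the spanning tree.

A-B

Prim's algorithm from B:
Step 1: frontier [B E 8, B C 11, A B 14, B D 18] → take B E (8); add E.
Step 2: frontier [B C 11, A B 14, B D 18, C E 6, D E 11, A E 16] → take C E (6); add C.
Step 3: frontier [A B 14, B D 18, D E 11, A E 16] → take D E (11); add D.
Step 4: frontier [A B 14, A E 16] → take A B (14); add A.
The 4th edge added is A B.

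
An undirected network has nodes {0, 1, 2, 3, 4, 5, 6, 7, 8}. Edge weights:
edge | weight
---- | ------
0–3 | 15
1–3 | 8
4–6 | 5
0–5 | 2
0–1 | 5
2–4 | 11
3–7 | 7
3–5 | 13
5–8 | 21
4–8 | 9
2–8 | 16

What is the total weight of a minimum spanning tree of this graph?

68

Sort edges by weight, then run Kruskal:
0–5 (2): add — endpoints in different components.
0–1 (5): add — endpoints in different components.
4–6 (5): add — endpoints in different components.
3–7 (7): add — endpoints in different components.
1–3 (8): add — endpoints in different components.
4–8 (9): add — endpoints in different components.
2–4 (11): add — endpoints in different components.
3–5 (13): skip — 3 and 5 already connected.
0–3 (15): skip — 0 and 3 already connected.
2–8 (16): skip — 2 and 8 already connected.
5–8 (21): add — endpoints in different components.
MST edges: 0–5, 0–1, 4–6, 3–7, 1–3, 4–8, 2–4, 5–8; total weight 2+5+5+7+8+9+11+21 = 68.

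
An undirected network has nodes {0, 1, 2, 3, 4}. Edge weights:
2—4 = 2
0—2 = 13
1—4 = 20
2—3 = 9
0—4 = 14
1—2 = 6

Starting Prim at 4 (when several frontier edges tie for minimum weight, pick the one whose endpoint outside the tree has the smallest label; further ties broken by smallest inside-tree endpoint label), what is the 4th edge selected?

0-2

Prim's algorithm from 4:
Step 1: cheapest edge leaving the tree is 2—4 (2); add 2.
Step 2: cheapest edge leaving the tree is 1—2 (6); add 1.
Step 3: cheapest edge leaving the tree is 2—3 (9); add 3.
Step 4: cheapest edge leaving the tree is 0—2 (13); add 0.
The 4th edge added is 0—2.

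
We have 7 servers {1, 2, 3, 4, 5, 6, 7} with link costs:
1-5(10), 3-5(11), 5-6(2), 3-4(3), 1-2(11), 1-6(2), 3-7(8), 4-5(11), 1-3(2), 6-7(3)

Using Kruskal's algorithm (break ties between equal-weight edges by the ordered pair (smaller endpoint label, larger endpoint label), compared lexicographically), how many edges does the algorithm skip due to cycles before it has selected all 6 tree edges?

2

Kruskal: consider edges lightest-first.
1-3 (2): add. Components now {1,3} {2} {4} {5} {6} {7}
1-6 (2): add. Components now {1,3,6} {2} {4} {5} {7}
5-6 (2): add. Components now {1,3,5,6} {2} {4} {7}
3-4 (3): add. Components now {1,3,4,5,6} {2} {7}
6-7 (3): add. Components now {1,3,4,5,6,7} {2}
3-7 (8): skip — 3 and 7 already connected.
1-5 (10): skip — 1 and 5 already connected.
1-2 (11): add. Components now {1,2,3,4,5,6,7}
Edges rejected before the tree was complete: 2.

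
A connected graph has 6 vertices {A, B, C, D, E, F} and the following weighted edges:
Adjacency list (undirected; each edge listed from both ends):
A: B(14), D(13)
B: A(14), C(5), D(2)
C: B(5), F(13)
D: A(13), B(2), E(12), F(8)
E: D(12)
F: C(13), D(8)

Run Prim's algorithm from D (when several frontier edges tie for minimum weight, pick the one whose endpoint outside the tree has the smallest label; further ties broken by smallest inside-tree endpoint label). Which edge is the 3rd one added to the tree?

Prim's algorithm from D:
Step 1: cheapest edge leaving the tree is B D (2); add B.
Step 2: cheapest edge leaving the tree is B C (5); add C.
Step 3: cheapest edge leaving the tree is D F (8); add F.
Step 4: cheapest edge leaving the tree is D E (12); add E.
Step 5: cheapest edge leaving the tree is A D (13); add A.
The 3rd edge added is D F.

D-F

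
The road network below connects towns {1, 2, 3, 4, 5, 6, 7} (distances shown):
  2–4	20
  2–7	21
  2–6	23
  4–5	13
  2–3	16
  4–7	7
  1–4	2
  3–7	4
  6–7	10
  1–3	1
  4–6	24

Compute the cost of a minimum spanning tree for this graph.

Sort edges by weight, then run Kruskal:
1–3 (1): add — endpoints in different components.
1–4 (2): add — endpoints in different components.
3–7 (4): add — endpoints in different components.
4–7 (7): skip — 4 and 7 already connected.
6–7 (10): add — endpoints in different components.
4–5 (13): add — endpoints in different components.
2–3 (16): add — endpoints in different components.
MST edges: 1–3, 1–4, 3–7, 6–7, 4–5, 2–3; total weight 1+2+4+10+13+16 = 46.

46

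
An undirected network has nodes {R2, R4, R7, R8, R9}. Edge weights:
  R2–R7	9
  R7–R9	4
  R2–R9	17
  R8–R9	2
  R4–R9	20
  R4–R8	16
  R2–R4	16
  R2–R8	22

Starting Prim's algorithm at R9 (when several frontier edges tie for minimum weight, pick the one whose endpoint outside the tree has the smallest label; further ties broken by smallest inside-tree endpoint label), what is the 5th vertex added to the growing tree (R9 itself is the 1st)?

R4

Prim's algorithm from R9:
Step 1: frontier [R8–R9 2, R7–R9 4, R2–R9 17, R4–R9 20] → take R8–R9 (2); add R8.
Step 2: frontier [R4–R8 16, R2–R8 22, R7–R9 4, R2–R9 17, R4–R9 20] → take R7–R9 (4); add R7.
Step 3: frontier [R2–R7 9, R4–R8 16, R2–R8 22, R2–R9 17, R4–R9 20] → take R2–R7 (9); add R2.
Step 4: frontier [R2–R4 16, R4–R8 16, R4–R9 20] → take R2–R4 (16); add R4.
Vertex order: R9, R8, R7, R2, R4. The 5th vertex is R4.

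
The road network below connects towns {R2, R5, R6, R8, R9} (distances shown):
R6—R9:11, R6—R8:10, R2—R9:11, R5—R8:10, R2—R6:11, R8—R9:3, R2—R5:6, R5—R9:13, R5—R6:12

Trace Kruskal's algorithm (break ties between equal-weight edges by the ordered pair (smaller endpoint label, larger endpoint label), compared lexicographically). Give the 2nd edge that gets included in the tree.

R2-R5

Kruskal's algorithm — process edges by increasing weight (ties by edge label):
R8—R9 (3): add. Components now {R6} {R8,R9} {R2} {R5}
R2—R5 (6): add. Components now {R6} {R8,R9} {R2,R5}
R5—R8 (10): add. Components now {R6} {R2,R5,R8,R9}
R6—R8 (10): add. Components now {R2,R5,R6,R8,R9}
The 2nd edge added is R2—R5.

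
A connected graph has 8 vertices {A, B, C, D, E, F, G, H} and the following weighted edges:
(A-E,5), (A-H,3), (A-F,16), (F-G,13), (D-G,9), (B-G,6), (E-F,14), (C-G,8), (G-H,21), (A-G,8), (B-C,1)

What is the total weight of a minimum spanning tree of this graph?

45

Prim, starting at D.
Step 1: frontier [D-G 9] → take D-G (9); add G.
Step 2: frontier [B-G 6, A-G 8, C-G 8, F-G 13, G-H 21] → take B-G (6); add B.
Step 3: frontier [B-C 1, A-G 8, C-G 8, F-G 13, G-H 21] → take B-C (1); add C.
Step 4: frontier [A-G 8, F-G 13, G-H 21] → take A-G (8); add A.
Step 5: frontier [A-H 3, A-E 5, A-F 16, F-G 13, G-H 21] → take A-H (3); add H.
Step 6: frontier [A-E 5, A-F 16, F-G 13] → take A-E (5); add E.
Step 7: frontier [A-F 16, E-F 14, F-G 13] → take F-G (13); add F.
MST edges: D-G, B-G, B-C, A-G, A-H, A-E, F-G; total weight 9+6+1+8+3+5+13 = 45.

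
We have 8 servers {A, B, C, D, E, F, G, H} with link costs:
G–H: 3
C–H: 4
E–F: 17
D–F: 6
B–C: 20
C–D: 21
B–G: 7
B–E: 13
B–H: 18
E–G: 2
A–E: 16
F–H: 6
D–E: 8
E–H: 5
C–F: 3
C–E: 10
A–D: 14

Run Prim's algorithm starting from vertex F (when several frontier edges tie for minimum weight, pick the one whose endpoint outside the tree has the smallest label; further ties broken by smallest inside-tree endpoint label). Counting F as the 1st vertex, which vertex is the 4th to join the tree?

Prim, starting at F.
Step 1: cheapest edge leaving the tree is C–F (3); add C.
Step 2: cheapest edge leaving the tree is C–H (4); add H.
Step 3: cheapest edge leaving the tree is G–H (3); add G.
Step 4: cheapest edge leaving the tree is E–G (2); add E.
Step 5: cheapest edge leaving the tree is D–F (6); add D.
Step 6: cheapest edge leaving the tree is B–G (7); add B.
Step 7: cheapest edge leaving the tree is A–D (14); add A.
Vertex order: F, C, H, G, E, D, B, A. The 4th vertex is G.

G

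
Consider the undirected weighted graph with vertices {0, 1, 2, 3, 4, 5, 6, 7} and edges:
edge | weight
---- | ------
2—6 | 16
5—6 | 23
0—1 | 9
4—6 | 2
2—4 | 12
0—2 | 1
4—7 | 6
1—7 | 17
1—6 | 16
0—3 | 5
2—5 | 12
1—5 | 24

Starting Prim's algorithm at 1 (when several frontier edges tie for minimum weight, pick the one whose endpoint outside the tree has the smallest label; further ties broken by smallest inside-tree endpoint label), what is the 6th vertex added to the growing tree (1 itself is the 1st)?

Prim, starting at 1.
Step 1: frontier [0—1 9, 1—6 16, 1—7 17, 1—5 24] → take 0—1 (9); add 0.
Step 2: frontier [0—2 1, 0—3 5, 1—6 16, 1—7 17, 1—5 24] → take 0—2 (1); add 2.
Step 3: frontier [0—3 5, 1—6 16, 1—7 17, 1—5 24, 2—4 12, 2—5 12, 2—6 16] → take 0—3 (5); add 3.
Step 4: frontier [1—6 16, 1—7 17, 1—5 24, 2—4 12, 2—5 12, 2—6 16] → take 2—4 (12); add 4.
Step 5: frontier [1—6 16, 1—7 17, 1—5 24, 2—5 12, 2—6 16, 4—6 2, 4—7 6] → take 4—6 (2); add 6.
Step 6: frontier [1—7 17, 1—5 24, 2—5 12, 4—7 6, 5—6 23] → take 4—7 (6); add 7.
Step 7: frontier [1—5 24, 2—5 12, 5—6 23] → take 2—5 (12); add 5.
Vertex order: 1, 0, 2, 3, 4, 6, 7, 5. The 6th vertex is 6.

6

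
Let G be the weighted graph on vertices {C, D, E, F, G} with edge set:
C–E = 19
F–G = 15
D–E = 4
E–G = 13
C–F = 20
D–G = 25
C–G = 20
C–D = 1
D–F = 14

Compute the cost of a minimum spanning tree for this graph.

Prim, starting at D.
Step 1: frontier [C–D 1, D–E 4, D–F 14, D–G 25] → take C–D (1); add C.
Step 2: frontier [C–E 19, C–F 20, C–G 20, D–E 4, D–F 14, D–G 25] → take D–E (4); add E.
Step 3: frontier [C–F 20, C–G 20, D–F 14, D–G 25, E–G 13] → take E–G (13); add G.
Step 4: frontier [C–F 20, D–F 14, F–G 15] → take D–F (14); add F.
MST edges: C–D, D–E, E–G, D–F; total weight 1+4+13+14 = 32.

32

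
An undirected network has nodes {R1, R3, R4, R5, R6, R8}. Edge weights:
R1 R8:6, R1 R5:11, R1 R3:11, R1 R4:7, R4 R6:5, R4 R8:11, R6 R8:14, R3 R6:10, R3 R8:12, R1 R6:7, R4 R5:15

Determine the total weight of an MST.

39

Prim, starting at R8.
Step 1: frontier [R1 R8 6, R4 R8 11, R3 R8 12, R6 R8 14] → take R1 R8 (6); add R1.
Step 2: frontier [R1 R4 7, R1 R6 7, R1 R3 11, R1 R5 11, R4 R8 11, R3 R8 12, R6 R8 14] → take R1 R4 (7); add R4.
Step 3: frontier [R1 R6 7, R1 R3 11, R1 R5 11, R4 R6 5, R4 R5 15, R3 R8 12, R6 R8 14] → take R4 R6 (5); add R6.
Step 4: frontier [R1 R3 11, R1 R5 11, R4 R5 15, R3 R6 10, R3 R8 12] → take R3 R6 (10); add R3.
Step 5: frontier [R1 R5 11, R4 R5 15] → take R1 R5 (11); add R5.
MST edges: R1 R8, R1 R4, R4 R6, R3 R6, R1 R5; total weight 6+7+5+10+11 = 39.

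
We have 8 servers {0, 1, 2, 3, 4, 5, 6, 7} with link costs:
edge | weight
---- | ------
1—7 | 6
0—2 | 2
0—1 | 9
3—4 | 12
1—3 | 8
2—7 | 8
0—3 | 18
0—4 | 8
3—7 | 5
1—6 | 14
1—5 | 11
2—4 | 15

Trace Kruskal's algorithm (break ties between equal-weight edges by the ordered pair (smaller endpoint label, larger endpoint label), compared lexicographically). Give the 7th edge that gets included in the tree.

Kruskal: consider edges lightest-first.
0—2 (2): add — endpoints in different components.
3—7 (5): add — endpoints in different components.
1—7 (6): add — endpoints in different components.
0—4 (8): add — endpoints in different components.
1—3 (8): skip — 1 and 3 already connected.
2—7 (8): add — endpoints in different components.
0—1 (9): skip — 0 and 1 already connected.
1—5 (11): add — endpoints in different components.
3—4 (12): skip — 3 and 4 already connected.
1—6 (14): add — endpoints in different components.
The 7th edge added is 1—6.

1-6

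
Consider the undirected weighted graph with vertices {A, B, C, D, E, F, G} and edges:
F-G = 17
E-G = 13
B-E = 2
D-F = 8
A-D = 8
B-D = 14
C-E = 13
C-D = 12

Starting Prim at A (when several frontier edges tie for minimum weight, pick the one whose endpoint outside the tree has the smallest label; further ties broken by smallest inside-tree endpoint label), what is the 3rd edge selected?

C-D

Prim's algorithm from A:
Step 1: frontier [A-D 8] → take A-D (8); add D.
Step 2: frontier [D-F 8, C-D 12, B-D 14] → take D-F (8); add F.
Step 3: frontier [C-D 12, B-D 14, F-G 17] → take C-D (12); add C.
Step 4: frontier [C-E 13, B-D 14, F-G 17] → take C-E (13); add E.
Step 5: frontier [B-D 14, B-E 2, E-G 13, F-G 17] → take B-E (2); add B.
Step 6: frontier [E-G 13, F-G 17] → take E-G (13); add G.
The 3rd edge added is C-D.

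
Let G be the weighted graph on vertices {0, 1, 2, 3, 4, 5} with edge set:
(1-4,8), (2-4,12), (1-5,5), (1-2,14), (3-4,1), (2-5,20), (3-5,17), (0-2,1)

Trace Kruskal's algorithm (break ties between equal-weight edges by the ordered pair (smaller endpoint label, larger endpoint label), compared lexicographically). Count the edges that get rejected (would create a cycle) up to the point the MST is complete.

0

Kruskal's algorithm — process edges by increasing weight (ties by edge label):
0-2 (1): add — endpoints in different components.
3-4 (1): add — endpoints in different components.
1-5 (5): add — endpoints in different components.
1-4 (8): add — endpoints in different components.
2-4 (12): add — endpoints in different components.
Edges rejected before the tree was complete: 0.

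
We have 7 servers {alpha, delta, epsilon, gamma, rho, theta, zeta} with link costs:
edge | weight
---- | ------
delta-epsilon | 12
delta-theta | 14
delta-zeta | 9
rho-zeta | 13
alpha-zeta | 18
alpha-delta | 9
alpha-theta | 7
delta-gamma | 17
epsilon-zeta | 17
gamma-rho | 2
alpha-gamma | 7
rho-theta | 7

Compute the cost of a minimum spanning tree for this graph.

Prim, starting at epsilon.
Step 1: cheapest edge leaving the tree is delta-epsilon (12); add delta.
Step 2: cheapest edge leaving the tree is alpha-delta (9); add alpha.
Step 3: cheapest edge leaving the tree is alpha-gamma (7); add gamma.
Step 4: cheapest edge leaving the tree is gamma-rho (2); add rho.
Step 5: cheapest edge leaving the tree is alpha-theta (7); add theta.
Step 6: cheapest edge leaving the tree is delta-zeta (9); add zeta.
MST edges: delta-epsilon, alpha-delta, alpha-gamma, gamma-rho, alpha-theta, delta-zeta; total weight 12+9+7+2+7+9 = 46.

46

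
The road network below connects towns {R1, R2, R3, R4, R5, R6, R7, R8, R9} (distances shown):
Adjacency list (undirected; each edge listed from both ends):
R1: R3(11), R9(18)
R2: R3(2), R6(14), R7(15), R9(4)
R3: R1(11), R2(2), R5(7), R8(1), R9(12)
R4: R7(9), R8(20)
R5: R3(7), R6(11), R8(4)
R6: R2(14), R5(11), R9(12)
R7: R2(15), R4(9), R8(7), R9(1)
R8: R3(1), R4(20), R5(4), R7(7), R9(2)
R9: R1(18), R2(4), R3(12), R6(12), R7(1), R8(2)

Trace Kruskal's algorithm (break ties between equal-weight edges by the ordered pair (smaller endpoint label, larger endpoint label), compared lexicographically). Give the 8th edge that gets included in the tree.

R5-R6

Sort edges by weight, then run Kruskal:
R3–R8 (1): add — endpoints in different components.
R7–R9 (1): add — endpoints in different components.
R2–R3 (2): add — endpoints in different components.
R8–R9 (2): add — endpoints in different components.
R2–R9 (4): skip — R2 and R9 already connected.
R5–R8 (4): add — endpoints in different components.
R3–R5 (7): skip — R5 and R3 already connected.
R7–R8 (7): skip — R7 and R8 already connected.
R4–R7 (9): add — endpoints in different components.
R1–R3 (11): add — endpoints in different components.
R5–R6 (11): add — endpoints in different components.
The 8th edge added is R5–R6.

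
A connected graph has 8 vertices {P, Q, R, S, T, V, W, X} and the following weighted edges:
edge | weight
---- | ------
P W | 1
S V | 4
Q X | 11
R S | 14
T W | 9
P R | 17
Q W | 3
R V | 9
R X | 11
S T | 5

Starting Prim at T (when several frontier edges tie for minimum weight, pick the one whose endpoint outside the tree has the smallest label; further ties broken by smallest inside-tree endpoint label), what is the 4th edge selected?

Prim's algorithm from T:
Step 1: cheapest edge leaving the tree is S T (5); add S.
Step 2: cheapest edge leaving the tree is S V (4); add V.
Step 3: cheapest edge leaving the tree is R V (9); add R.
Step 4: cheapest edge leaving the tree is T W (9); add W.
Step 5: cheapest edge leaving the tree is P W (1); add P.
Step 6: cheapest edge leaving the tree is Q W (3); add Q.
Step 7: cheapest edge leaving the tree is Q X (11); add X.
The 4th edge added is T W.

T-W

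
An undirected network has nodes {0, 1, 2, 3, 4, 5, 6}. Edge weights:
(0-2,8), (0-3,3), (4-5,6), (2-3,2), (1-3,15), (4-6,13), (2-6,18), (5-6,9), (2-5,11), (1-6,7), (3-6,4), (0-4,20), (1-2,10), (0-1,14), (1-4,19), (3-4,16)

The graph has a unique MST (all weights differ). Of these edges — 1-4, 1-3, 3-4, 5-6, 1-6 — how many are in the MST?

2

Kruskal's algorithm — process edges by increasing weight (ties by edge label):
2-3 (2): add. Components now {0} {1} {2,3} {4} {5} {6}
0-3 (3): add. Components now {0,2,3} {1} {4} {5} {6}
3-6 (4): add. Components now {0,2,3,6} {1} {4} {5}
4-5 (6): add. Components now {0,2,3,6} {1} {4,5}
1-6 (7): add. Components now {0,1,2,3,6} {4,5}
0-2 (8): skip — 0 and 2 already connected.
5-6 (9): add. Components now {0,1,2,3,4,5,6}
MST edge set: {2-3, 0-3, 3-6, 4-5, 1-6, 5-6}.
Of the listed edges, {5-6, 1-6} are in the MST → 2.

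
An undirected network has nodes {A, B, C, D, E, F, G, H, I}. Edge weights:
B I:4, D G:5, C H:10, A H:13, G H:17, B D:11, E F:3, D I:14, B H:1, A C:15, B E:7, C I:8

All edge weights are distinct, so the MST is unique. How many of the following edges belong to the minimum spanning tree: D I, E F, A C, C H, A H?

Sort edges by weight, then run Kruskal:
B H (1): add — endpoints in different components.
E F (3): add — endpoints in different components.
B I (4): add — endpoints in different components.
D G (5): add — endpoints in different components.
B E (7): add — endpoints in different components.
C I (8): add — endpoints in different components.
C H (10): skip — C and H already connected.
B D (11): add — endpoints in different components.
A H (13): add — endpoints in different components.
MST edge set: {B H, E F, B I, D G, B E, C I, B D, A H}.
Of the listed edges, {E F, A H} are in the MST → 2.

2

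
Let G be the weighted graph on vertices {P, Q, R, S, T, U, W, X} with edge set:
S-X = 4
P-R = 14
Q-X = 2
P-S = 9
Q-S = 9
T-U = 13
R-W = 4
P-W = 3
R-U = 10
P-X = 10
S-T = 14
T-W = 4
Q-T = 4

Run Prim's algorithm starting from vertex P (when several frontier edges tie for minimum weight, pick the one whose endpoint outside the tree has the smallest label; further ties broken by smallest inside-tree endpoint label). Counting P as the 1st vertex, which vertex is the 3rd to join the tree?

R

Prim's algorithm from P:
Step 1: cheapest edge leaving the tree is P-W (3); add W.
Step 2: cheapest edge leaving the tree is R-W (4); add R.
Step 3: cheapest edge leaving the tree is T-W (4); add T.
Step 4: cheapest edge leaving the tree is Q-T (4); add Q.
Step 5: cheapest edge leaving the tree is Q-X (2); add X.
Step 6: cheapest edge leaving the tree is S-X (4); add S.
Step 7: cheapest edge leaving the tree is R-U (10); add U.
Vertex order: P, W, R, T, Q, X, S, U. The 3rd vertex is R.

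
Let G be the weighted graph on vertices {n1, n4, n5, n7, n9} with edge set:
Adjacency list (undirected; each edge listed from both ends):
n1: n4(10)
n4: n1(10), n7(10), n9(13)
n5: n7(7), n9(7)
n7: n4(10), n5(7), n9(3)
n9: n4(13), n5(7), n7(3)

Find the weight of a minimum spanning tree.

Sort edges by weight, then run Kruskal:
n7 n9 (3): add — endpoints in different components.
n5 n7 (7): add — endpoints in different components.
n5 n9 (7): skip — n9 and n5 already connected.
n1 n4 (10): add — endpoints in different components.
n4 n7 (10): add — endpoints in different components.
MST edges: n7 n9, n5 n7, n1 n4, n4 n7; total weight 3+7+10+10 = 30.

30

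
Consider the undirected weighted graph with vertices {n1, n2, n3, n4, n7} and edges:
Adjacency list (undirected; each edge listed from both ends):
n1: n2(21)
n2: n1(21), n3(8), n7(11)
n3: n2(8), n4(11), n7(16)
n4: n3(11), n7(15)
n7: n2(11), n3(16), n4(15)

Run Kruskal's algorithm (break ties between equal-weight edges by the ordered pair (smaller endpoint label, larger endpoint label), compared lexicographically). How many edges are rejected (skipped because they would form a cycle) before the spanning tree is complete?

Kruskal's algorithm — process edges by increasing weight (ties by edge label):
n2 n3 (8): add — endpoints in different components.
n2 n7 (11): add — endpoints in different components.
n3 n4 (11): add — endpoints in different components.
n4 n7 (15): skip — n7 and n4 already connected.
n3 n7 (16): skip — n7 and n3 already connected.
n1 n2 (21): add — endpoints in different components.
Edges rejected before the tree was complete: 2.

2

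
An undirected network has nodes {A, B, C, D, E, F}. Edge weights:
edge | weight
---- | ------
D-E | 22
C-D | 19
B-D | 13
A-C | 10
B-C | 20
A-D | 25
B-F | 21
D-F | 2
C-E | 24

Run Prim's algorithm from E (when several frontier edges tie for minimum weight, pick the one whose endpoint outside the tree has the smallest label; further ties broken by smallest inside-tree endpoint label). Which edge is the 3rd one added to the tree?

B-D

Prim, starting at E.
Step 1: frontier [D-E 22, C-E 24] → take D-E (22); add D.
Step 2: frontier [D-F 2, B-D 13, C-D 19, A-D 25, C-E 24] → take D-F (2); add F.
Step 3: frontier [B-D 13, C-D 19, A-D 25, C-E 24, B-F 21] → take B-D (13); add B.
Step 4: frontier [B-C 20, C-D 19, A-D 25, C-E 24] → take C-D (19); add C.
Step 5: frontier [A-C 10, A-D 25] → take A-C (10); add A.
The 3rd edge added is B-D.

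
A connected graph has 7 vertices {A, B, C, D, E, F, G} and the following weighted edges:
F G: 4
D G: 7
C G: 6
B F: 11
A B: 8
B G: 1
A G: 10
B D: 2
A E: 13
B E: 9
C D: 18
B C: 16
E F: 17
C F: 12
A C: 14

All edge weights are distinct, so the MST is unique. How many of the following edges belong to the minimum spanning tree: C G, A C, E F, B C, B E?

Sort edges by weight, then run Kruskal:
B G (1): add — endpoints in different components.
B D (2): add — endpoints in different components.
F G (4): add — endpoints in different components.
C G (6): add — endpoints in different components.
D G (7): skip — D and G already connected.
A B (8): add — endpoints in different components.
B E (9): add — endpoints in different components.
MST edge set: {B G, B D, F G, C G, A B, B E}.
Of the listed edges, {C G, B E} are in the MST → 2.

2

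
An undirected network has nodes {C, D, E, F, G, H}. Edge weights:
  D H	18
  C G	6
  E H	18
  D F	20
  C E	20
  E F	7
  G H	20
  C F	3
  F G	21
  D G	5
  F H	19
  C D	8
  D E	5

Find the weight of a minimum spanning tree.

37

Prim, starting at F.
Step 1: cheapest edge leaving the tree is C F (3); add C.
Step 2: cheapest edge leaving the tree is C G (6); add G.
Step 3: cheapest edge leaving the tree is D G (5); add D.
Step 4: cheapest edge leaving the tree is D E (5); add E.
Step 5: cheapest edge leaving the tree is D H (18); add H.
MST edges: C F, C G, D G, D E, D H; total weight 3+6+5+5+18 = 37.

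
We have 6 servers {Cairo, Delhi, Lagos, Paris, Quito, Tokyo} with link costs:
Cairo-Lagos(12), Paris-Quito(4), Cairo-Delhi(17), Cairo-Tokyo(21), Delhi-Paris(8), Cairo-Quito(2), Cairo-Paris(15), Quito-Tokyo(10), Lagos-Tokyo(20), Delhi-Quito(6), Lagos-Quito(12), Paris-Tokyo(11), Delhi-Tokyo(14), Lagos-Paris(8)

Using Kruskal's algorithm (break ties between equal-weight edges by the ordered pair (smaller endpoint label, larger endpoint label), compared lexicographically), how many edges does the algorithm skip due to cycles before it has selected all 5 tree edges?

1

Sort edges by weight, then run Kruskal:
Cairo-Quito (2): add — endpoints in different components.
Paris-Quito (4): add — endpoints in different components.
Delhi-Quito (6): add — endpoints in different components.
Delhi-Paris (8): skip — Delhi and Paris already connected.
Lagos-Paris (8): add — endpoints in different components.
Quito-Tokyo (10): add — endpoints in different components.
Edges rejected before the tree was complete: 1.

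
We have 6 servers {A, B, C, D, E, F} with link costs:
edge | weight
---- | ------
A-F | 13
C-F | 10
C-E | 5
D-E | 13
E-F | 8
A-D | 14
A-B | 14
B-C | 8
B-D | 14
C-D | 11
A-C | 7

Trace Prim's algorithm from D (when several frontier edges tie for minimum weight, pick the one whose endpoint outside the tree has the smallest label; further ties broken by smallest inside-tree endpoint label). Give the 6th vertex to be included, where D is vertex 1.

Grow the tree from D using Prim:
Step 1: cheapest edge leaving the tree is C-D (11); add C.
Step 2: cheapest edge leaving the tree is C-E (5); add E.
Step 3: cheapest edge leaving the tree is A-C (7); add A.
Step 4: cheapest edge leaving the tree is B-C (8); add B.
Step 5: cheapest edge leaving the tree is E-F (8); add F.
Vertex order: D, C, E, A, B, F. The 6th vertex is F.

F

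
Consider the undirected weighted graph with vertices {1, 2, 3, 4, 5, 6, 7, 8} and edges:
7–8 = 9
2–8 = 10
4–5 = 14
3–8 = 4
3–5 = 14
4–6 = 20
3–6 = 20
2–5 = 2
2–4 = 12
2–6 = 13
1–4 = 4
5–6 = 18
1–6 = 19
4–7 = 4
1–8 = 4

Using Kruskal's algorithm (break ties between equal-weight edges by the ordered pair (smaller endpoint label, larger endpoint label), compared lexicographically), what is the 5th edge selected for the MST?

Sort edges by weight, then run Kruskal:
2–5 (2): add — endpoints in different components.
1–4 (4): add — endpoints in different components.
1–8 (4): add — endpoints in different components.
3–8 (4): add — endpoints in different components.
4–7 (4): add — endpoints in different components.
7–8 (9): skip — 7 and 8 already connected.
2–8 (10): add — endpoints in different components.
2–4 (12): skip — 2 and 4 already connected.
2–6 (13): add — endpoints in different components.
The 5th edge added is 4–7.

4-7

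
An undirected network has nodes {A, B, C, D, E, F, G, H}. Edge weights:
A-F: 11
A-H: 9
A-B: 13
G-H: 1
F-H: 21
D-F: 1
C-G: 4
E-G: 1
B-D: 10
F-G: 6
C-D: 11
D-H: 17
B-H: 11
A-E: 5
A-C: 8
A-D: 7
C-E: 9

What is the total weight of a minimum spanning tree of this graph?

Grow the tree from C using Prim:
Step 1: cheapest edge leaving the tree is C-G (4); add G.
Step 2: cheapest edge leaving the tree is E-G (1); add E.
Step 3: cheapest edge leaving the tree is G-H (1); add H.
Step 4: cheapest edge leaving the tree is A-E (5); add A.
Step 5: cheapest edge leaving the tree is F-G (6); add F.
Step 6: cheapest edge leaving the tree is D-F (1); add D.
Step 7: cheapest edge leaving the tree is B-D (10); add B.
MST edges: C-G, E-G, G-H, A-E, F-G, D-F, B-D; total weight 4+1+1+5+6+1+10 = 28.

28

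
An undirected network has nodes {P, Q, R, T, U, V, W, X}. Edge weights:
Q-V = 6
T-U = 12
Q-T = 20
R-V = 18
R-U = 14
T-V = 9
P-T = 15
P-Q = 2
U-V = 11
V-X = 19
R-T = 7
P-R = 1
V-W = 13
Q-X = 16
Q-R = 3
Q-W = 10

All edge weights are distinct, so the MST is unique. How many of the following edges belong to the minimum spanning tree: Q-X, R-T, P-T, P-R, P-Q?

Kruskal's algorithm — process edges by increasing weight (ties by edge label):
P-R (1): add — endpoints in different components.
P-Q (2): add — endpoints in different components.
Q-R (3): skip — R and Q already connected.
Q-V (6): add — endpoints in different components.
R-T (7): add — endpoints in different components.
T-V (9): skip — V and T already connected.
Q-W (10): add — endpoints in different components.
U-V (11): add — endpoints in different components.
T-U (12): skip — U and T already connected.
V-W (13): skip — W and V already connected.
R-U (14): skip — R and U already connected.
P-T (15): skip — T and P already connected.
Q-X (16): add — endpoints in different components.
MST edge set: {P-R, P-Q, Q-V, R-T, Q-W, U-V, Q-X}.
Of the listed edges, {Q-X, R-T, P-R, P-Q} are in the MST → 4.

4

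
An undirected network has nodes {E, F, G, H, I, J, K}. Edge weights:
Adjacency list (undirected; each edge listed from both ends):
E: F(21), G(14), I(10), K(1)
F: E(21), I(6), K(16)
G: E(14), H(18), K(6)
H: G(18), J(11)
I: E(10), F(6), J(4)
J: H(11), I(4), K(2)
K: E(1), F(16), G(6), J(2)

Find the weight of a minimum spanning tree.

Prim's algorithm from H:
Step 1: frontier [H J 11, G H 18] → take H J (11); add J.
Step 2: frontier [G H 18, J K 2, I J 4] → take J K (2); add K.
Step 3: frontier [G H 18, I J 4, E K 1, G K 6, F K 16] → take E K (1); add E.
Step 4: frontier [E I 10, E G 14, E F 21, G H 18, I J 4, G K 6, F K 16] → take I J (4); add I.
Step 5: frontier [E G 14, E F 21, G H 18, F I 6, G K 6, F K 16] → take F I (6); add F.
Step 6: frontier [E G 14, G H 18, G K 6] → take G K (6); add G.
MST edges: H J, J K, E K, I J, F I, G K; total weight 11+2+1+4+6+6 = 30.

30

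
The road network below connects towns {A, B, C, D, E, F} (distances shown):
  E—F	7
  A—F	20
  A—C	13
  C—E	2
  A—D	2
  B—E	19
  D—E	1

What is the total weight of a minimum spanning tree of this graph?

31

Kruskal: consider edges lightest-first.
D—E (1): add — endpoints in different components.
A—D (2): add — endpoints in different components.
C—E (2): add — endpoints in different components.
E—F (7): add — endpoints in different components.
A—C (13): skip — A and C already connected.
B—E (19): add — endpoints in different components.
MST edges: D—E, A—D, C—E, E—F, B—E; total weight 1+2+2+7+19 = 31.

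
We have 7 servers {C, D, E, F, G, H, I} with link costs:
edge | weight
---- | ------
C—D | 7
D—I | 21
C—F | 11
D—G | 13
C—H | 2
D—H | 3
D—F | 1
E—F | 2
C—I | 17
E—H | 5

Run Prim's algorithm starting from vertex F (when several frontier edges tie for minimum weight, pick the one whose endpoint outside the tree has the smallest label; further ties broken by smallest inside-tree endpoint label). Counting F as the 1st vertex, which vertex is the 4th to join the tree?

Prim, starting at F.
Step 1: cheapest edge leaving the tree is D—F (1); add D.
Step 2: cheapest edge leaving the tree is E—F (2); add E.
Step 3: cheapest edge leaving the tree is D—H (3); add H.
Step 4: cheapest edge leaving the tree is C—H (2); add C.
Step 5: cheapest edge leaving the tree is D—G (13); add G.
Step 6: cheapest edge leaving the tree is C—I (17); add I.
Vertex order: F, D, E, H, C, G, I. The 4th vertex is H.

H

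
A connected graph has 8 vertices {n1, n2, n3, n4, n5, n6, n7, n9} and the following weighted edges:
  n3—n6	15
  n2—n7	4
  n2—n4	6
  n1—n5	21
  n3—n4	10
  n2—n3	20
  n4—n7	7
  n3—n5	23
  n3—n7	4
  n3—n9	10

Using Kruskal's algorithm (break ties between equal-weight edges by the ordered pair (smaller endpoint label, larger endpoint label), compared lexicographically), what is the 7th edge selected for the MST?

Sort edges by weight, then run Kruskal:
n2—n7 (4): add — endpoints in different components.
n3—n7 (4): add — endpoints in different components.
n2—n4 (6): add — endpoints in different components.
n4—n7 (7): skip — n7 and n4 already connected.
n3—n4 (10): skip — n4 and n3 already connected.
n3—n9 (10): add — endpoints in different components.
n3—n6 (15): add — endpoints in different components.
n2—n3 (20): skip — n3 and n2 already connected.
n1—n5 (21): add — endpoints in different components.
n3—n5 (23): add — endpoints in different components.
The 7th edge added is n3—n5.

n3-n5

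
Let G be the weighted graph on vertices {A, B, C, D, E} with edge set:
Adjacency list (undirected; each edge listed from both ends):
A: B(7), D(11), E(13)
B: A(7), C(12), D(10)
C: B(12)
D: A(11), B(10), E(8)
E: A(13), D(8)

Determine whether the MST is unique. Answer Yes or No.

Kruskal: consider edges lightest-first.
A B (7): add — endpoints in different components.
D E (8): add — endpoints in different components.
B D (10): add — endpoints in different components.
A D (11): skip — A and D already connected.
B C (12): add — endpoints in different components.
Every non-tree edge has weight strictly greater than the heaviest edge on the tree path between its endpoints, so the MST is unique.

Yes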